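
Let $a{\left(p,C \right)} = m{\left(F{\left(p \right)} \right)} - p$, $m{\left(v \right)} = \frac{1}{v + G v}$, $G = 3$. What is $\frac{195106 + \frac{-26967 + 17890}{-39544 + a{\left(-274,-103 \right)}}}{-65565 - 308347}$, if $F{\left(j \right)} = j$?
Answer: $- \frac{4198678387509}{8046571470476} \approx -0.5218$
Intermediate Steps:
$m{\left(v \right)} = \frac{1}{4 v}$ ($m{\left(v \right)} = \frac{1}{v + 3 v} = \frac{1}{4 v}$)
$a{\left(p,C \right)} = - p + \frac{1}{4 p}$ ($a{\left(p,C \right)} = \frac{1}{4 p} - p = - p + \frac{1}{4 p}$)
$\frac{195106 + \frac{-26967 + 17890}{-39544 + a{\left(-274,-103 \right)}}}{-65565 - 308347} = \frac{195106 + \frac{-26967 + 17890}{-39544 + \left(\left(-1\right) \left(-274\right) + \frac{1}{4 \left(-274\right)}\right)}}{-65565 - 308347} = \frac{195106 - \frac{9077}{-39544 + \left(274 + \frac{1}{4} \left(- \frac{1}{274}\right)\right)}}{-373912} = \left(195106 - \frac{9077}{-39544 + \left(274 - \frac{1}{1096}\right)}\right) \left(- \frac{1}{373912}\right) = \left(195106 - \frac{9077}{-39544 + \frac{300303}{1096}}\right) \left(- \frac{1}{373912}\right) = \left(195106 - \frac{9077}{- \frac{43039921}{1096}}\right) \left(- \frac{1}{373912}\right) = \left(195106 - - \frac{9948392}{43039921}\right) \left(- \frac{1}{373912}\right) = \left(195106 + \frac{9948392}{43039921}\right) \left(- \frac{1}{373912}\right) = \frac{8397356775018}{43039921} \left(- \frac{1}{373912}\right) = - \frac{4198678387509}{8046571470476}$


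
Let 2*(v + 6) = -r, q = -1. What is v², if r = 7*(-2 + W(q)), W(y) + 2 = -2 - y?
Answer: 529/4 ≈ 132.25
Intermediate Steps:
W(y) = -4 - y (W(y) = -2 + (-2 - y) = -4 - y)
r = -35 (r = 7*(-2 + (-4 - 1*(-1))) = 7*(-2 + (-4 + 1)) = 7*(-2 - 3) = 7*(-5) = -35)
v = 23/2 (v = -6 + (-1*(-35))/2 = -6 + (½)*35 = -6 + 35/2 = 23/2 ≈ 11.500)
v² = (23/2)² = 529/4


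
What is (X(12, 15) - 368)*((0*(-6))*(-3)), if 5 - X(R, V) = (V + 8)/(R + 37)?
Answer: 0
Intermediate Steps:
X(R, V) = 5 - (8 + V)/(37 + R) (X(R, V) = 5 - (V + 8)/(R + 37) = 5 - (8 + V)/(37 + R))
(X(12, 15) - 368)*((0*(-6))*(-3)) = ((177 - 1*15 + 5*12)/(37 + 12) - 368)*((0*(-6))*(-3)) = ((177 - 15 + 60)/49 - 368)*(0*(-3)) = ((1/49)*222 - 368)*0 = (222/49 - 368)*0 = -17810/49*0 = 0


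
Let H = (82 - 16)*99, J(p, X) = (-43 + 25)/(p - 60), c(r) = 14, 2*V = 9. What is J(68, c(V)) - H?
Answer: -26145/4 ≈ -6536.3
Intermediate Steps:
V = 9/2 (V = (1/2)*9 = 9/2 ≈ 4.5000)
J(p, X) = -18/(-60 + p)
H = 6534 (H = 66*99 = 6534)
J(68, c(V)) - H = -18/(-60 + 68) - 1*6534 = -18/8 - 6534 = -18*1/8 - 6534 = -9/4 - 6534 = -26145/4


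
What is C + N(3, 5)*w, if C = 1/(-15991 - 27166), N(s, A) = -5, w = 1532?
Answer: -330582621/43157 ≈ -7660.0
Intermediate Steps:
C = -1/43157 (C = 1/(-43157) = -1/43157 ≈ -2.3171e-5)
C + N(3, 5)*w = -1/43157 - 5*1532 = -1/43157 - 7660 = -330582621/43157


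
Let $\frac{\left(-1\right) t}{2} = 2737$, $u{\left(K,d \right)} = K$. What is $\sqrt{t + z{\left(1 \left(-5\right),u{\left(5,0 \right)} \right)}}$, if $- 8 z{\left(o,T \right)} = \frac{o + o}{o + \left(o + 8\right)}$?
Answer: $\frac{i \sqrt{87594}}{4} \approx 73.991 i$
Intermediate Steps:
$z{\left(o,T \right)} = - \frac{o}{4 \left(8 + 2 o\right)}$ ($z{\left(o,T \right)} = - \frac{\left(o + o\right) \frac{1}{o + \left(o + 8\right)}}{8} = - \frac{2 o \frac{1}{o + \left(8 + o\right)}}{8} = - \frac{2 o \frac{1}{8 + 2 o}}{8} = - \frac{o}{4 \left(8 + 2 o\right)}$)
$t = -5474$ ($t = \left(-2\right) 2737 = -5474$)
$\sqrt{t + z{\left(1 \left(-5\right),u{\left(5,0 \right)} \right)}} = \sqrt{-5474 - \frac{1 \left(-5\right)}{32 + 8 \cdot 1 \left(-5\right)}} = \sqrt{-5474 - - \frac{5}{32 + 8 \left(-5\right)}} = \sqrt{-5474 - - \frac{5}{32 - 40}} = \sqrt{-5474 - - \frac{5}{-8}} = \sqrt{-5474 - \left(-5\right) \left(- \frac{1}{8}\right)} = \sqrt{-5474 - \frac{5}{8}} = \sqrt{- \frac{43797}{8}} = \frac{i \sqrt{87594}}{4}$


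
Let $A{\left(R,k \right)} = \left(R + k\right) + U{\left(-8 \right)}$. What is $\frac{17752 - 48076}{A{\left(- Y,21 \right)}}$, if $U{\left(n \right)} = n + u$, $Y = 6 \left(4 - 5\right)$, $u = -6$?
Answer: $- \frac{30324}{13} \approx -2332.6$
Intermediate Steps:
$Y = -6$ ($Y = 6 \left(-1\right) = -6$)
$U{\left(n \right)} = -6 + n$ ($U{\left(n \right)} = n - 6 = -6 + n$)
$A{\left(R,k \right)} = -14 + R + k$ ($A{\left(R,k \right)} = \left(R + k\right) - 14 = -14 + R + k$)
$\frac{17752 - 48076}{A{\left(- Y,21 \right)}} = \frac{17752 - 48076}{-14 - -6 + 21} = \frac{17752 - 48076}{-14 + 6 + 21} = - \frac{30324}{13}$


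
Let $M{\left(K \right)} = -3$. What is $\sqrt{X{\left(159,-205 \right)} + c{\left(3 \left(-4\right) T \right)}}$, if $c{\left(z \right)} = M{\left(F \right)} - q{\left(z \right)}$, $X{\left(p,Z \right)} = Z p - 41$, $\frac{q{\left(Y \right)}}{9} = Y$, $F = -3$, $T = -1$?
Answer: $i \sqrt{32747} \approx 180.96 i$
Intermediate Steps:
$q{\left(Y \right)} = 9 Y$
$X{\left(p,Z \right)} = -41 + Z p$
$c{\left(z \right)} = -3 - 9 z$
$\sqrt{X{\left(159,-205 \right)} + c{\left(3 \left(-4\right) T \right)}} = \sqrt{\left(-41 - 32595\right) - \left(3 + 9 \cdot 3 \left(-4\right) \left(-1\right)\right)} = \sqrt{\left(-41 - 32595\right) - \left(3 + 9 \left(\left(-12\right) \left(-1\right)\right)\right)} = \sqrt{-32636 - 111} = \sqrt{-32747} = i \sqrt{32747}$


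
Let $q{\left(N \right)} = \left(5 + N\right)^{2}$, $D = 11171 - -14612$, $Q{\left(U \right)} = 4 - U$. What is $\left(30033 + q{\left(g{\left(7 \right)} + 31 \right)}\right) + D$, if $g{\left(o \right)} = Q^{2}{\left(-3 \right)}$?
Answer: $63041$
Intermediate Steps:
$g{\left(o \right)} = 49$ ($g{\left(o \right)} = \left(4 - -3\right)^{2} = \left(4 + 3\right)^{2} = 7^{2} = 49$)
$D = 25783$ ($D = 11171 + 14612 = 25783$)
$\left(30033 + q{\left(g{\left(7 \right)} + 31 \right)}\right) + D = \left(30033 + \left(5 + \left(49 + 31\right)\right)^{2}\right) + 25783 = \left(30033 + \left(5 + 80\right)^{2}\right) + 25783 = \left(30033 + 85^{2}\right) + 25783 = \left(30033 + 7225\right) + 25783 = 37258 + 25783 = 63041$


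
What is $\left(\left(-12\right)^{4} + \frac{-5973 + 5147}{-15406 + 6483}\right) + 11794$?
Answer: $\frac{290266016}{8923} \approx 32530.0$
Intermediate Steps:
$\left(\left(-12\right)^{4} + \frac{-5973 + 5147}{-15406 + 6483}\right) + 11794 = \left(20736 - \frac{826}{-8923}\right) + 11794 = \left(20736 - - \frac{826}{8923}\right) + 11794 = \left(20736 + \frac{826}{8923}\right) + 11794 = \frac{185028154}{8923} + 11794 = \frac{290266016}{8923}$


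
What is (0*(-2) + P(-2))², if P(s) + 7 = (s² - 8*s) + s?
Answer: 121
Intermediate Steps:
P(s) = -7 + s² - 7*s (P(s) = -7 + ((s² - 8*s) + s) = -7 + (s² - 7*s) = -7 + s² - 7*s)
(0*(-2) + P(-2))² = (0*(-2) + (-7 + (-2)² - 7*(-2)))² = (0 + (-7 + 4 + 14))² = (0 + 11)² = 11² = 121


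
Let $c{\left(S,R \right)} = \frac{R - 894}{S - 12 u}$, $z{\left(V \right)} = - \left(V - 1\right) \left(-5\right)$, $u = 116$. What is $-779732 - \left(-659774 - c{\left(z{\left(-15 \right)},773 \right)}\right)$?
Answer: $- \frac{176578055}{1472} \approx -1.1996 \cdot 10^{5}$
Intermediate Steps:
$z{\left(V \right)} = -5 + 5 V$ ($z{\left(V \right)} = - \left(-1 + V\right) \left(-5\right) = - (5 - 5 V) = -5 + 5 V$)
$c{\left(S,R \right)} = \frac{-894 + R}{-1392 + S}$ ($c{\left(S,R \right)} = \frac{R - 894}{S - 1392} = \frac{-894 + R}{S - 1392} = \frac{-894 + R}{-1392 + S}$)
$-779732 - \left(-659774 - c{\left(z{\left(-15 \right)},773 \right)}\right) = -779732 - \left(-659774 - \frac{-894 + 773}{-1392 + \left(-5 + 5 \left(-15\right)\right)}\right) = -779732 - \left(-659774 - \frac{1}{-1392 - 80} \left(-121\right)\right) = -779732 - \left(-659774 - \frac{1}{-1472} \left(-121\right)\right) = -779732 - \left(-659774 - \left(- \frac{1}{1472}\right) \left(-121\right)\right) = -779732 - \left(-659774 - \frac{121}{1472}\right) = -779732 - - \frac{971187449}{1472} = -779732 + \frac{971187449}{1472} = - \frac{176578055}{1472}$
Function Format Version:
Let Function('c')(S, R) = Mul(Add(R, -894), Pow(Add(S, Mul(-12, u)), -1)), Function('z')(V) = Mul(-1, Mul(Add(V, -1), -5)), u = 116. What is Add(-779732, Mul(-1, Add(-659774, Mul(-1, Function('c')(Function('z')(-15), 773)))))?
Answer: Rational(-176578055, 1472) ≈ -1.1996e+5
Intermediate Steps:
Function('z')(V) = Add(-5, Mul(5, V)) (Function('z')(V) = Mul(-1, Mul(Add(-1, V), -5)) = Mul(-1, Add(5, Mul(-5, V))) = Add(-5, Mul(5, V)))
Function('c')(S, R) = Mul(Pow(Add(-1392, S), -1), Add(-894, R)) (Function('c')(S, R) = Mul(Add(R, -894), Pow(Add(S, Mul(-12, 116)), -1)) = Mul(Add(-894, R), Pow(Add(S, -1392), -1)) = Mul(Add(-894, R), Pow(Add(-1392, S), -1)) = Mul(Pow(Add(-1392, S), -1), Add(-894, R)))
Add(-779732, Mul(-1, Add(-659774, Mul(-1, Function('c')(Function('z')(-15), 773))))) = Add(-779732, Mul(-1, Add(-659774, Mul(-1, Mul(Pow(Add(-1392, Add(-5, Mul(5, -15))), -1), Add(-894, 773)))))) = Add(-779732, Mul(-1, Add(-659774, Mul(-1, Mul(Pow(Add(-1392, Add(-5, -75)), -1), -121))))) = Add(-779732, Mul(-1, Add(-659774, Mul(-1, Mul(Pow(Add(-1392, -80), -1), -121))))) = Add(-779732, Mul(-1, Add(-659774, Mul(-1, Mul(Pow(-1472, -1), -121))))) = Add(-779732, Mul(-1, Add(-659774, Mul(-1, Mul(Rational(-1, 1472), -121))))) = Add(-779732, Mul(-1, Add(-659774, Mul(-1, Rational(121, 1472))))) = Add(-779732, Mul(-1, Add(-659774, Rational(-121, 1472)))) = Add(-779732, Mul(-1, Rational(-971187449, 1472))) = Add(-779732, Rational(971187449, 1472)) = Rational(-176578055, 1472)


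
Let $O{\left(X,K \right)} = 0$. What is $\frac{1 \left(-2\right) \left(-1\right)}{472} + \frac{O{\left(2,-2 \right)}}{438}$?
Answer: $\frac{1}{236} \approx 0.0042373$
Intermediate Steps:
$\frac{1 \left(-2\right) \left(-1\right)}{472} + \frac{O{\left(2,-2 \right)}}{438} = \frac{1 \left(-2\right) \left(-1\right)}{472} + \frac{0}{438} = \left(-2\right) \left(-1\right) \frac{1}{472} + 0 \cdot \frac{1}{438} = 2 \cdot \frac{1}{472} + 0 = \frac{1}{236} + 0 = \frac{1}{236}$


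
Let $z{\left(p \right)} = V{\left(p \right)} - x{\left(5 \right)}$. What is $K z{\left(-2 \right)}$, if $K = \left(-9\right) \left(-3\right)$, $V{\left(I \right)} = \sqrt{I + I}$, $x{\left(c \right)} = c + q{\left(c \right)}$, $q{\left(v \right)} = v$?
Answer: $-270 + 54 i \approx -270.0 + 54.0 i$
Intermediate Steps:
$x{\left(c \right)} = 2 c$ ($x{\left(c \right)} = c + c = 2 c$)
$V{\left(I \right)} = \sqrt{2} \sqrt{I}$ ($V{\left(I \right)} = \sqrt{2 I} = \sqrt{2} \sqrt{I}$)
$K = 27$
$z{\left(p \right)} = -10 + \sqrt{2} \sqrt{p}$ ($z{\left(p \right)} = \sqrt{2} \sqrt{p} - 2 \cdot 5 = \sqrt{2} \sqrt{p} - 10 = -10 + \sqrt{2} \sqrt{p}$)
$K z{\left(-2 \right)} = 27 \left(-10 + \sqrt{2} \sqrt{-2}\right) = 27 \left(-10 + \sqrt{2} i \sqrt{2}\right) = 27 \left(-10 + 2 i\right) = -270 + 54 i$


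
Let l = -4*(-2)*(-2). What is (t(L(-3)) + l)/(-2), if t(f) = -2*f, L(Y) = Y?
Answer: 5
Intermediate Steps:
l = -16 (l = 8*(-2) = -16)
(t(L(-3)) + l)/(-2) = (-2*(-3) - 16)/(-2) = (6 - 16)*(-½) = -10*(-½) = 5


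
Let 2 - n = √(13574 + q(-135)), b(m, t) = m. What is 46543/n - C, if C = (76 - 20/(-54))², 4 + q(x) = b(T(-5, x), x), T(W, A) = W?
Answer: -57727116178/9885969 - 46543*√13565/13561 ≈ -6239.0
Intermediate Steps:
q(x) = -9 (q(x) = -4 - 5 = -9)
C = 4251844/729 (C = (76 - 20*(-1/54))² = (76 + 10/27)² = (2062/27)² = 4251844/729 ≈ 5832.4)
n = 2 - √13565 (n = 2 - √(13574 - 9) = 2 - √13565 ≈ -114.47)
46543/n - C = 46543/(2 - √13565) - 1*4251844/729 = 46543/(2 - √13565) - 4251844/729 = -4251844/729 + 46543/(2 - √13565)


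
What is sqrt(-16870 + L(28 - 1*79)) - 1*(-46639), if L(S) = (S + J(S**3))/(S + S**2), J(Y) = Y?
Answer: 46639 + I*sqrt(423051)/5 ≈ 46639.0 + 130.08*I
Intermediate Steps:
L(S) = (S + S**3)/(S + S**2)
sqrt(-16870 + L(28 - 1*79)) - 1*(-46639) = sqrt(-16870 + (1 + (28 - 1*79)**2)/(1 + (28 - 1*79))) - 1*(-46639) = sqrt(-16870 + (1 + (28 - 79)**2)/(1 + (28 - 79))) + 46639 = sqrt(-16870 + (1 + (-51)**2)/(1 - 51)) + 46639 = sqrt(-16870 + (1 + 2601)/(-50)) + 46639 = sqrt(-16870 - 1/50*2602) + 46639 = sqrt(-16870 - 1301/25) + 46639 = sqrt(-423051/25) + 46639 = I*sqrt(423051)/5 + 46639 = 46639 + I*sqrt(423051)/5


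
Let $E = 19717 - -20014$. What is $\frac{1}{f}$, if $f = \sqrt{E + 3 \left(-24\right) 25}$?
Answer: $\frac{\sqrt{37931}}{37931} \approx 0.0051346$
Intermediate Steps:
$E = 39731$ ($E = 19717 + 20014 = 39731$)
$f = \sqrt{37931}$ ($f = \sqrt{39731 + 3 \left(-24\right) 25} = \sqrt{39731 - 1800} = \sqrt{37931} \approx 194.76$)
$\frac{1}{f} = \frac{1}{\sqrt{37931}} = \frac{\sqrt{37931}}{37931}$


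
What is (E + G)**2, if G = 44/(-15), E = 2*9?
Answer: 51076/225 ≈ 227.00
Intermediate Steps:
E = 18
G = -44/15 (G = 44*(-1/15) = -44/15 ≈ -2.9333)
(E + G)**2 = (18 - 44/15)**2 = (226/15)**2 = 51076/225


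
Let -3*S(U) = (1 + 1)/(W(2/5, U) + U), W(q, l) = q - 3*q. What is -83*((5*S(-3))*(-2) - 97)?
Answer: 467207/57 ≈ 8196.6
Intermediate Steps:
W(q, l) = -2*q
S(U) = -2/(3*(-4/5 + U)) (S(U) = -(1 + 1)/(3*(-4/5 + U)) = -2/(3*(-4/5 + U)))
-83*((5*S(-3))*(-2) - 97) = -83*((5*(-10/(-12 + 15*(-3))))*(-2) - 97) = -83*((5*(-10/(-12 - 45)))*(-2) - 97) = -83*((5*(-10/(-57)))*(-2) - 97) = -83*((5*(-10*(-1/57)))*(-2) - 97) = -83*((5*(10/57))*(-2) - 97) = -83*((50/57)*(-2) - 97) = -83*(-100/57 - 97) = -83*(-5629/57) = 467207/57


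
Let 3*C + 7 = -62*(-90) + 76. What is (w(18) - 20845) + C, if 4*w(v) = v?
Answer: -37915/2 ≈ -18958.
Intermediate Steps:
w(v) = v/4
C = 1883 (C = -7/3 + (-62*(-90) + 76)/3 = -7/3 + (5580 + 76)/3 = -7/3 + (⅓)*5656 = -7/3 + 5656/3 = 1883)
(w(18) - 20845) + C = ((¼)*18 - 20845) + 1883 = (9/2 - 20845) + 1883 = -41681/2 + 1883 = -37915/2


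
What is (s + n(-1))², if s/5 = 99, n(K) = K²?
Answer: 246016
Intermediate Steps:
s = 495 (s = 5*99 = 495)
(s + n(-1))² = (495 + (-1)²)² = (495 + 1)² = 496² = 246016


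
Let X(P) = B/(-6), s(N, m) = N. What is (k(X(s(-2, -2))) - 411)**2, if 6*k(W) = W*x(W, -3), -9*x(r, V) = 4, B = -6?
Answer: 123187801/729 ≈ 1.6898e+5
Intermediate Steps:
x(r, V) = -4/9 (x(r, V) = -1/9*4 = -4/9)
X(P) = 1 (X(P) = -6/(-6) = -6*(-1/6) = 1)
k(W) = -2*W/27 (k(W) = (W*(-4/9))/6 = (-4*W/9)/6 = -2*W/27)
(k(X(s(-2, -2))) - 411)**2 = (-2/27*1 - 411)**2 = (-2/27 - 411)**2 = (-11099/27)**2 = 123187801/729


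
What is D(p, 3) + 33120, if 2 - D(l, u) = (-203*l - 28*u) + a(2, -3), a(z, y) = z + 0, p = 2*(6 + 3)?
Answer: 36858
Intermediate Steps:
p = 18 (p = 2*9 = 18)
a(z, y) = z
D(l, u) = 28*u + 203*l (D(l, u) = 2 - ((-203*l - 28*u) + 2) = 2 - (2 - 203*l - 28*u) = 2 + (-2 + 28*u + 203*l) = 28*u + 203*l)
D(p, 3) + 33120 = (28*3 + 203*18) + 33120 = (84 + 3654) + 33120 = 3738 + 33120 = 36858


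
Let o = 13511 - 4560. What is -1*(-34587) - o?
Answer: 25636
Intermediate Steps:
o = 8951
-1*(-34587) - o = -1*(-34587) - 1*8951 = 34587 - 8951 = 25636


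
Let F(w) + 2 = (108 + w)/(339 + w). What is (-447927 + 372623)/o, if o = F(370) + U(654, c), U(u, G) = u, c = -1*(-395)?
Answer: -26695268/231373 ≈ -115.38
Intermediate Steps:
c = 395
F(w) = -2 + (108 + w)/(339 + w)
o = 462746/709 (o = (-570 - 1*370)/(339 + 370) + 654 = (-570 - 370)/709 + 654 = (1/709)*(-940) + 654 = -940/709 + 654 = 462746/709 ≈ 652.67)
(-447927 + 372623)/o = (-447927 + 372623)/(462746/709) = -75304*709/462746 = -26695268/231373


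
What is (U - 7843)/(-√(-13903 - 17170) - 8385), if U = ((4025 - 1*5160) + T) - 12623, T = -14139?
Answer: 149839950/35169649 - 17870*I*√31073/35169649 ≈ 4.2605 - 0.089567*I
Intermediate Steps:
U = -27897 (U = ((4025 - 1*5160) - 14139) - 12623 = ((4025 - 5160) - 14139) - 12623 = (-1135 - 14139) - 12623 = -15274 - 12623 = -27897)
(U - 7843)/(-√(-13903 - 17170) - 8385) = (-27897 - 7843)/(-√(-13903 - 17170) - 8385) = -35740/(-√(-31073) - 8385) = -35740/(-I*√31073 - 8385) = -35740/(-8385 - I*√31073)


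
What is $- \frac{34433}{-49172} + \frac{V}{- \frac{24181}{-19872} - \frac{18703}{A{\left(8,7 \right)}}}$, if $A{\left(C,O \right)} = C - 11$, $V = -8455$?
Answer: $- \frac{3995078027371}{6093042807716} \approx -0.65568$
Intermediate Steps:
$A{\left(C,O \right)} = -11 + C$
$- \frac{34433}{-49172} + \frac{V}{- \frac{24181}{-19872} - \frac{18703}{A{\left(8,7 \right)}}} = - \frac{34433}{-49172} - \frac{8455}{- \frac{24181}{-19872} - \frac{18703}{-11 + 8}} = \left(-34433\right) \left(- \frac{1}{49172}\right) - \frac{8455}{\left(-24181\right) \left(- \frac{1}{19872}\right) - \frac{18703}{-3}} = \frac{34433}{49172} - \frac{8455}{\frac{24181}{19872} - - \frac{18703}{3}} = \frac{34433}{49172} - \frac{8455}{\frac{24181}{19872} + \frac{18703}{3}} = \frac{34433}{49172} - \frac{8455}{\frac{123912853}{19872}} = \frac{34433}{49172} - \frac{168017760}{123912853} = - \frac{3995078027371}{6093042807716}$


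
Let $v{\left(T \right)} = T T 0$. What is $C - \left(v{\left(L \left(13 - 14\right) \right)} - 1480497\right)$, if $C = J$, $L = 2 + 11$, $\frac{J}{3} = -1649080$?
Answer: $-3466743$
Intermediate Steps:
$J = -4947240$ ($J = 3 \left(-1649080\right) = -4947240$)
$L = 13$
$C = -4947240$
$v{\left(T \right)} = 0$ ($v{\left(T \right)} = T^{2} \cdot 0 = 0$)
$C - \left(v{\left(L \left(13 - 14\right) \right)} - 1480497\right) = -4947240 - \left(0 - 1480497\right) = -4947240 - -1480497 = -4947240 + 1480497 = -3466743$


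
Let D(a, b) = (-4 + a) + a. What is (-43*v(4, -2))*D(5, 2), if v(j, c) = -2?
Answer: 516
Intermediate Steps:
D(a, b) = -4 + 2*a
(-43*v(4, -2))*D(5, 2) = (-43*(-2))*(-4 + 2*5) = 86*(-4 + 10) = 86*6 = 516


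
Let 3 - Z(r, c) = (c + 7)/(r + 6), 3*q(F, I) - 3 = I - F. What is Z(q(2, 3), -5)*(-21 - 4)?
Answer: -750/11 ≈ -68.182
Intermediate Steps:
q(F, I) = 1 - F/3 + I/3 (q(F, I) = 1 + (I - F)/3 = 1 + (-F/3 + I/3) = 1 - F/3 + I/3)
Z(r, c) = 3 - (7 + c)/(6 + r) (Z(r, c) = 3 - (c + 7)/(r + 6) = 3 - (7 + c)/(6 + r))
Z(q(2, 3), -5)*(-21 - 4) = ((11 - 1*(-5) + 3*(1 - 1/3*2 + (1/3)*3))/(6 + (1 - 1/3*2 + (1/3)*3)))*(-21 - 4) = ((11 + 5 + 3*(1 - 2/3 + 1))/(6 + (1 - 2/3 + 1)))*(-25) = ((11 + 5 + 3*(4/3))/(6 + 4/3))*(-25) = ((11 + 5 + 4)/(22/3))*(-25) = ((3/22)*20)*(-25) = (30/11)*(-25) = -750/11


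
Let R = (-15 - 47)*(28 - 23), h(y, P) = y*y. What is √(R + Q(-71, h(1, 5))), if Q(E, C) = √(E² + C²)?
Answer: √(-310 + √5042) ≈ 15.459*I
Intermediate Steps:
h(y, P) = y²
R = -310 (R = -62*5 = -310)
Q(E, C) = √(C² + E²)
√(R + Q(-71, h(1, 5))) = √(-310 + √((1²)² + (-71)²)) = √(-310 + √(1² + 5041)) = √(-310 + √(1 + 5041)) = √(-310 + √5042)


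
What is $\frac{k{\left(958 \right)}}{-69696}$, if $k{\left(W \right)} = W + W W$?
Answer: $- \frac{459361}{34848} \approx -13.182$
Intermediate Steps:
$k{\left(W \right)} = W + W^{2}$
$\frac{k{\left(958 \right)}}{-69696} = \frac{958 \left(1 + 958\right)}{-69696} = 958 \cdot 959 \left(- \frac{1}{69696}\right) = 918722 \left(- \frac{1}{69696}\right) = - \frac{459361}{34848}$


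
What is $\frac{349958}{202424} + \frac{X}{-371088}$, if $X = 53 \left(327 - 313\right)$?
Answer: $\frac{8107188481}{4694819832} \approx 1.7268$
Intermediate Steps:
$X = 742$ ($X = 53 \cdot 14 = 742$)
$\frac{349958}{202424} + \frac{X}{-371088} = \frac{349958}{202424} + \frac{742}{-371088} = 349958 \cdot \frac{1}{202424} + 742 \left(- \frac{1}{371088}\right) = \frac{174979}{101212} - \frac{371}{185544} = \frac{8107188481}{4694819832}$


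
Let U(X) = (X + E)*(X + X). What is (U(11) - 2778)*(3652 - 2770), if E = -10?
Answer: -2430792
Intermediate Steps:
U(X) = 2*X*(-10 + X) (U(X) = (X - 10)*(X + X) = (-10 + X)*(2*X) = 2*X*(-10 + X))
(U(11) - 2778)*(3652 - 2770) = (2*11*(-10 + 11) - 2778)*(3652 - 2770) = (2*11*1 - 2778)*882 = (22 - 2778)*882 = -2756*882 = -2430792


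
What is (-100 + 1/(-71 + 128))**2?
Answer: 32478601/3249 ≈ 9996.5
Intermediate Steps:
(-100 + 1/(-71 + 128))**2 = (-100 + 1/57)**2 = (-5699/57)**2 = 32478601/3249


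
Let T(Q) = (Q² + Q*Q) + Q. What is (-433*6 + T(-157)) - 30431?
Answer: 16112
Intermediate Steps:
T(Q) = Q + 2*Q² (T(Q) = (Q² + Q²) + Q = 2*Q² + Q = Q + 2*Q²)
(-433*6 + T(-157)) - 30431 = (-433*6 - 157*(1 + 2*(-157))) - 30431 = (-2598 - 157*(1 - 314)) - 30431 = (-2598 - 157*(-313)) - 30431 = (-2598 + 49141) - 30431 = 46543 - 30431 = 16112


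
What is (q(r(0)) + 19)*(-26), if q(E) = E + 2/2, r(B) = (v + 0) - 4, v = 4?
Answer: -520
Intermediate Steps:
r(B) = 0 (r(B) = (4 + 0) - 4 = 4 - 4 = 0)
q(E) = 1 + E (q(E) = E + 2*(½) = E + 1 = 1 + E)
(q(r(0)) + 19)*(-26) = ((1 + 0) + 19)*(-26) = (1 + 19)*(-26) = 20*(-26) = -520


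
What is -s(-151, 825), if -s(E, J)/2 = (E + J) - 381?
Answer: 586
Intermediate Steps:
s(E, J) = 762 - 2*E - 2*J (s(E, J) = -2*((E + J) - 381) = -2*(-381 + E + J) = 762 - 2*E - 2*J)
-s(-151, 825) = -(762 - 2*(-151) - 2*825) = -(762 + 302 - 1650) = -1*(-586) = 586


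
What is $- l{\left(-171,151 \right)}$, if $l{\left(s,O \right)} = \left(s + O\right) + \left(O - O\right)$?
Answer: $20$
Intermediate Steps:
$l{\left(s,O \right)} = O + s$ ($l{\left(s,O \right)} = \left(O + s\right) + 0 = O + s$)
$- l{\left(-171,151 \right)} = - (151 - 171) = \left(-1\right) \left(-20\right) = 20$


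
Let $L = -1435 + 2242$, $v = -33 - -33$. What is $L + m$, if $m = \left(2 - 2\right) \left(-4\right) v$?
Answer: $807$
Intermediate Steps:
$v = 0$ ($v = -33 + 33 = 0$)
$L = 807$
$m = 0$ ($m = \left(2 - 2\right) \left(-4\right) 0 = 0 \left(-4\right) 0 = 0 \cdot 0 = 0$)
$L + m = 807 + 0 = 807$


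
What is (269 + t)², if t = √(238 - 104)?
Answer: (269 + √134)² ≈ 78723.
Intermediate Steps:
t = √134 ≈ 11.576
(269 + t)² = (269 + √134)²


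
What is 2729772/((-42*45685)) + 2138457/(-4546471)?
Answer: -2752339395417/1453938693445 ≈ -1.8930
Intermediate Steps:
2729772/((-42*45685)) + 2138457/(-4546471) = 2729772/(-1918770) + 2138457*(-1/4546471) = 2729772*(-1/1918770) - 2138457/4546471 = -454962/319795 - 2138457/4546471 = -2752339395417/1453938693445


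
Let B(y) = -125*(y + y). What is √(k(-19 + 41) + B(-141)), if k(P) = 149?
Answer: √35399 ≈ 188.15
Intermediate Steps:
B(y) = -250*y
√(k(-19 + 41) + B(-141)) = √(149 - 250*(-141)) = √(149 + 35250) = √35399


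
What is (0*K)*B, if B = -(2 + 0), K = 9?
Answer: 0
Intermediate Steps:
B = -2 (B = -1*2 = -2)
(0*K)*B = (0*9)*(-2) = 0*(-2) = 0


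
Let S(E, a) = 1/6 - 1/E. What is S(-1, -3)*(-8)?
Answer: -28/3 ≈ -9.3333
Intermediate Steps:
S(E, a) = ⅙ - 1/E (S(E, a) = 1*(⅙) - 1/E = ⅙ - 1/E)
S(-1, -3)*(-8) = ((⅙)*(-6 - 1)/(-1))*(-8) = ((⅙)*(-1)*(-7))*(-8) = (7/6)*(-8) = -28/3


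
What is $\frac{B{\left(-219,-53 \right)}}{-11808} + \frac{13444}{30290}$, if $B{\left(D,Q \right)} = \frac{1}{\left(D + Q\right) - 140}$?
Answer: $\frac{32701846057}{73678849920} \approx 0.44384$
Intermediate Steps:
$B{\left(D,Q \right)} = \frac{1}{-140 + D + Q}$
$\frac{B{\left(-219,-53 \right)}}{-11808} + \frac{13444}{30290} = \frac{1}{\left(-140 - 219 - 53\right) \left(-11808\right)} + \frac{13444}{30290} = \frac{1}{-412} \left(- \frac{1}{11808}\right) + 13444 \cdot \frac{1}{30290} = \left(- \frac{1}{412}\right) \left(- \frac{1}{11808}\right) + \frac{6722}{15145} = \frac{1}{4864896} + \frac{6722}{15145} = \frac{32701846057}{73678849920}$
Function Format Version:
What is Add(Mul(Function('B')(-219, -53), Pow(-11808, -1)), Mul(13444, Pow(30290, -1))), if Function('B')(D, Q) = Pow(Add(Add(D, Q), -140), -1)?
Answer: Rational(32701846057, 73678849920) ≈ 0.44384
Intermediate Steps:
Function('B')(D, Q) = Pow(Add(-140, D, Q), -1)
Add(Mul(Function('B')(-219, -53), Pow(-11808, -1)), Mul(13444, Pow(30290, -1))) = Add(Mul(Pow(Add(-140, -219, -53), -1), Pow(-11808, -1)), Mul(13444, Pow(30290, -1))) = Add(Mul(Pow(-412, -1), Rational(-1, 11808)), Mul(13444, Rational(1, 30290))) = Add(Mul(Rational(-1, 412), Rational(-1, 11808)), Rational(6722, 15145)) = Add(Rational(1, 4864896), Rational(6722, 15145)) = Rational(32701846057, 73678849920)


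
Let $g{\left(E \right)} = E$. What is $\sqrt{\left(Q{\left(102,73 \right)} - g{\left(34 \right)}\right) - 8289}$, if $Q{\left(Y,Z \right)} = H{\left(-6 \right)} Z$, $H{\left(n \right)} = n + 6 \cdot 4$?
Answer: $i \sqrt{7009} \approx 83.72 i$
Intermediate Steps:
$H{\left(n \right)} = 24 + n$ ($H{\left(n \right)} = n + 24 = 24 + n$)
$Q{\left(Y,Z \right)} = 18 Z$ ($Q{\left(Y,Z \right)} = \left(24 - 6\right) Z = 18 Z$)
$\sqrt{\left(Q{\left(102,73 \right)} - g{\left(34 \right)}\right) - 8289} = \sqrt{\left(18 \cdot 73 - 34\right) - 8289} = \sqrt{\left(1314 - 34\right) - 8289} = \sqrt{1280 - 8289} = \sqrt{-7009} = i \sqrt{7009}$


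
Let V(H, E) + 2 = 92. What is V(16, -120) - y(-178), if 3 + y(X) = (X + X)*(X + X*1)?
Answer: -126643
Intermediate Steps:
V(H, E) = 90 (V(H, E) = -2 + 92 = 90)
y(X) = -3 + 4*X² (y(X) = -3 + (X + X)*(X + X*1) = -3 + (2*X)*(X + X) = -3 + (2*X)*(2*X) = -3 + 4*X²)
V(16, -120) - y(-178) = 90 - (-3 + 4*(-178)²) = 90 - (-3 + 4*31684) = 90 - (-3 + 126736) = 90 - 1*126733 = 90 - 126733 = -126643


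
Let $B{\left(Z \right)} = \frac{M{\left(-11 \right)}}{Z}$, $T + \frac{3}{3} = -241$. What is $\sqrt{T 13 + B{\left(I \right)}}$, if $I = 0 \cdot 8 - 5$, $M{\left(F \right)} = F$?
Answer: $\frac{i \sqrt{78595}}{5} \approx 56.07 i$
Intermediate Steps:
$T = -242$ ($T = -1 - 241 = -242$)
$I = -5$ ($I = 0 - 5 = -5$)
$B{\left(Z \right)} = - \frac{11}{Z}$
$\sqrt{T 13 + B{\left(I \right)}} = \sqrt{\left(-242\right) 13 - \frac{11}{-5}} = \sqrt{-3146 - - \frac{11}{5}} = \sqrt{-3146 + \frac{11}{5}} = \sqrt{- \frac{15719}{5}} = \frac{i \sqrt{78595}}{5}$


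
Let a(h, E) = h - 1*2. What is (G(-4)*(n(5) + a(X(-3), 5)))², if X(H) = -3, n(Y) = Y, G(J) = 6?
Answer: 0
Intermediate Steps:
a(h, E) = -2 + h (a(h, E) = h - 2 = -2 + h)
(G(-4)*(n(5) + a(X(-3), 5)))² = (6*(5 + (-2 - 3)))² = (6*(5 - 5))² = (6*0)² = 0² = 0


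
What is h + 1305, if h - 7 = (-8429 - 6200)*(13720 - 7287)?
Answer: -94107045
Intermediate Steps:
h = -94108350 (h = 7 + (-8429 - 6200)*(13720 - 7287) = 7 - 14629*6433 = 7 - 94108357 = -94108350)
h + 1305 = -94108350 + 1305 = -94107045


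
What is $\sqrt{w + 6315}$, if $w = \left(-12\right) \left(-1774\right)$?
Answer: $3 \sqrt{3067} \approx 166.14$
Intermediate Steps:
$w = 21288$
$\sqrt{w + 6315} = \sqrt{21288 + 6315} = \sqrt{27603} = 3 \sqrt{3067}$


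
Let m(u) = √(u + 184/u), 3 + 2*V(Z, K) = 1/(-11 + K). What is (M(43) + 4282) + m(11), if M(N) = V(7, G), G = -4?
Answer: 64207/15 + √3355/11 ≈ 4285.7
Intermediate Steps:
V(Z, K) = -3/2 + 1/(2*(-11 + K))
M(N) = -23/15 (M(N) = (34 - 3*(-4))/(2*(-11 - 4)) = (½)*(34 + 12)/(-15) = (½)*(-1/15)*46 = -23/15)
(M(43) + 4282) + m(11) = (-23/15 + 4282) + √(11 + 184/11) = 64207/15 + √(11 + 184*(1/11)) = 64207/15 + √(11 + 184/11) = 64207/15 + √(305/11) = 64207/15 + √3355/11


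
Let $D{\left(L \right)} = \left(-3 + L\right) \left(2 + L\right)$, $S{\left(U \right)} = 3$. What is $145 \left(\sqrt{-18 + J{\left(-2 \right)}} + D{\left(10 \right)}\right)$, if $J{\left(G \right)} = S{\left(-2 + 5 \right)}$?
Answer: $12180 + 145 i \sqrt{15} \approx 12180.0 + 561.58 i$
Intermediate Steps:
$J{\left(G \right)} = 3$
$145 \left(\sqrt{-18 + J{\left(-2 \right)}} + D{\left(10 \right)}\right) = 145 \left(\sqrt{-18 + 3} - \left(16 - 100\right)\right) = 145 \left(\sqrt{-15} - -84\right) = 145 \left(i \sqrt{15} + 84\right) = 145 \left(84 + i \sqrt{15}\right) = 12180 + 145 i \sqrt{15}$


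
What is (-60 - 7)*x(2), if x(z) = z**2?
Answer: -268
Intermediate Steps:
(-60 - 7)*x(2) = (-60 - 7)*2**2 = -67*4 = -268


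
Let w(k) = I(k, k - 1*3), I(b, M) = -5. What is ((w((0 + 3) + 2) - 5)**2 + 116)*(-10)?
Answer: -2160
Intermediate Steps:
w(k) = -5
((w((0 + 3) + 2) - 5)**2 + 116)*(-10) = ((-5 - 5)**2 + 116)*(-10) = ((-10)**2 + 116)*(-10) = (100 + 116)*(-10) = 216*(-10) = -2160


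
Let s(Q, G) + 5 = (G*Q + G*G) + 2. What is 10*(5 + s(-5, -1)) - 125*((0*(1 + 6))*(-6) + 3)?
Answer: -295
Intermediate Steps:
s(Q, G) = -3 + G² + G*Q (s(Q, G) = -5 + ((G*Q + G*G) + 2) = -5 + ((G*Q + G²) + 2) = -5 + ((G² + G*Q) + 2) = -5 + (2 + G² + G*Q) = -3 + G² + G*Q)
10*(5 + s(-5, -1)) - 125*((0*(1 + 6))*(-6) + 3) = 10*(5 + (-3 + (-1)² - 1*(-5))) - 125*((0*(1 + 6))*(-6) + 3) = 10*(5 + (-3 + 1 + 5)) - 125*((0*7)*(-6) + 3) = 10*(5 + 3) - 125*(0*(-6) + 3) = 10*8 - 125*(0 + 3) = 80 - 125*3 = 80 - 375 = -295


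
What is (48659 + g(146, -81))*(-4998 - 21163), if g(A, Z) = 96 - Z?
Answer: -1277598596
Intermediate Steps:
(48659 + g(146, -81))*(-4998 - 21163) = (48659 + (96 - 1*(-81)))*(-4998 - 21163) = (48659 + (96 + 81))*(-26161) = (48659 + 177)*(-26161) = 48836*(-26161) = -1277598596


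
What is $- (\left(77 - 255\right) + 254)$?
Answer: $-76$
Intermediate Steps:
$- (\left(77 - 255\right) + 254) = - (-178 + 254) = \left(-1\right) 76 = -76$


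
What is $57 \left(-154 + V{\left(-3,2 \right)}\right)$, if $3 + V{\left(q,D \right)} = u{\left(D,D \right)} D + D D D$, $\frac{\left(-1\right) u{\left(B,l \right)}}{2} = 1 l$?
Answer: $-8949$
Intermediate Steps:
$u{\left(B,l \right)} = - 2 l$ ($u{\left(B,l \right)} = - 2 \cdot 1 l = - 2 l$)
$V{\left(q,D \right)} = -3 + D^{3} - 2 D^{2}$ ($V{\left(q,D \right)} = -3 + \left(- 2 D D + D D D\right) = -3 - \left(2 D^{2} - D^{2} D\right) = -3 + \left(- 2 D^{2} + D^{3}\right) = -3 + \left(D^{3} - 2 D^{2}\right) = -3 + D^{3} - 2 D^{2}$)
$57 \left(-154 + V{\left(-3,2 \right)}\right) = 57 \left(-154 - \left(3 - 8 + 8\right)\right) = 57 \left(-154 - 3\right) = 57 \left(-157\right) = -8949$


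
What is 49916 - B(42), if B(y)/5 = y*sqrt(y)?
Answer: 49916 - 210*sqrt(42) ≈ 48555.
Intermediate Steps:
B(y) = 5*y**(3/2) (B(y) = 5*(y*sqrt(y)) = 5*y**(3/2))
49916 - B(42) = 49916 - 5*42**(3/2) = 49916 - 5*42*sqrt(42) = 49916 - 210*sqrt(42)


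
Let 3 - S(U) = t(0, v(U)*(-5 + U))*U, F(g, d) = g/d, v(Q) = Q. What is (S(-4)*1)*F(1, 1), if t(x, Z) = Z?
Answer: 147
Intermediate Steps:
S(U) = 3 - U**2*(-5 + U) (S(U) = 3 - U*(-5 + U)*U = 3 - U**2*(-5 + U))
(S(-4)*1)*F(1, 1) = ((3 + (-4)**2*(5 - 1*(-4)))*1)*(1/1) = ((3 + 16*(5 + 4))*1)*(1*1) = ((3 + 16*9)*1)*1 = ((3 + 144)*1)*1 = (147*1)*1 = 147*1 = 147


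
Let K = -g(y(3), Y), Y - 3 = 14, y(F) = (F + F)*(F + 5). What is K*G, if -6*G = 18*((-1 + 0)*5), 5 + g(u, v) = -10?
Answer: 225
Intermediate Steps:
y(F) = 2*F*(5 + F) (y(F) = (2*F)*(5 + F) = 2*F*(5 + F))
Y = 17 (Y = 3 + 14 = 17)
g(u, v) = -15 (g(u, v) = -5 - 10 = -15)
G = 15 (G = -3*(-1 + 0)*5 = -3*(-1*5) = -3*(-5) = -⅙*(-90) = 15)
K = 15 (K = -1*(-15) = 15)
K*G = 15*15 = 225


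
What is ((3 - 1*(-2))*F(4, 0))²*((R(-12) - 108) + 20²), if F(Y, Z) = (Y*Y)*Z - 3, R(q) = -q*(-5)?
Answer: 52200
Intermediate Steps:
R(q) = 5*q (R(q) = -(-5)*q = 5*q)
F(Y, Z) = -3 + Z*Y² (F(Y, Z) = Y²*Z - 3 = Z*Y² - 3 = -3 + Z*Y²)
((3 - 1*(-2))*F(4, 0))²*((R(-12) - 108) + 20²) = ((3 - 1*(-2))*(-3 + 0*4²))²*((5*(-12) - 108) + 20²) = ((3 + 2)*(-3 + 0*16))²*((-60 - 108) + 400) = (5*(-3 + 0))²*(-168 + 400) = (5*(-3))²*232 = (-15)²*232 = 225*232 = 52200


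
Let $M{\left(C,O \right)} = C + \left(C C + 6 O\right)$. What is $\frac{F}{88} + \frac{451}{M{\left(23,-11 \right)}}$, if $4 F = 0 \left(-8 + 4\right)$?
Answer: $\frac{451}{486} \approx 0.92798$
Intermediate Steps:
$M{\left(C,O \right)} = C + C^{2} + 6 O$ ($M{\left(C,O \right)} = C + \left(C^{2} + 6 O\right) = C + C^{2} + 6 O$)
$F = 0$ ($F = \frac{0 \left(-8 + 4\right)}{4} = \frac{0 \left(-4\right)}{4} = \frac{1}{4} \cdot 0 = 0$)
$\frac{F}{88} + \frac{451}{M{\left(23,-11 \right)}} = \frac{0}{88} + \frac{451}{23 + 23^{2} + 6 \left(-11\right)} = 0 \cdot \frac{1}{88} + \frac{451}{23 + 529 - 66} = 0 + \frac{451}{486} = \frac{451}{486}$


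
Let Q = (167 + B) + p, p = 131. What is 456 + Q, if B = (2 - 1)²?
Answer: 755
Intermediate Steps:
B = 1 (B = 1² = 1)
Q = 299 (Q = (167 + 1) + 131 = 168 + 131 = 299)
456 + Q = 456 + 299 = 755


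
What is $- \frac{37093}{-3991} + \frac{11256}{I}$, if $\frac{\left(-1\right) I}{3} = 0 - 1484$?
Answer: $\frac{2500723}{211523} \approx 11.822$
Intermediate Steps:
$I = 4452$ ($I = - 3 \left(0 - 1484\right) = \left(-3\right) \left(-1484\right) = 4452$)
$- \frac{37093}{-3991} + \frac{11256}{I} = - \frac{37093}{-3991} + \frac{11256}{4452} = \left(-37093\right) \left(- \frac{1}{3991}\right) + 11256 \cdot \frac{1}{4452} = \frac{37093}{3991} + \frac{134}{53} = \frac{2500723}{211523}$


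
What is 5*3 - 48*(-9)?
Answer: 447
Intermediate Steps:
5*3 - 48*(-9) = 15 + 432 = 447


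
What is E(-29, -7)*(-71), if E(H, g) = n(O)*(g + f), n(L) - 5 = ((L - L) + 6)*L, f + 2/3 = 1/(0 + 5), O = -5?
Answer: -39760/3 ≈ -13253.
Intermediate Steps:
f = -7/15 (f = -2/3 + 1/(0 + 5) = -2/3 + 1/5 = -7/15 ≈ -0.46667)
n(L) = 5 + 6*L (n(L) = 5 + ((L - L) + 6)*L = 5 + (0 + 6)*L = 5 + 6*L)
E(H, g) = 35/3 - 25*g (E(H, g) = (5 + 6*(-5))*(g - 7/15) = (5 - 30)*(-7/15 + g) = -25*(-7/15 + g) = 35/3 - 25*g)
E(-29, -7)*(-71) = (35/3 - 25*(-7))*(-71) = (35/3 + 175)*(-71) = (560/3)*(-71) = -39760/3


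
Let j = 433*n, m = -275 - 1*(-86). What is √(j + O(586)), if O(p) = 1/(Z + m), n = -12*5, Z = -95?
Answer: I*√523860791/142 ≈ 161.18*I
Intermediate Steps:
n = -60
m = -189 (m = -275 + 86 = -189)
O(p) = -1/284 (O(p) = 1/(-95 - 189) = 1/(-284) = -1/284)
j = -25980 (j = 433*(-60) = -25980)
√(j + O(586)) = √(-25980 - 1/284) = √(-7378321/284) = I*√523860791/142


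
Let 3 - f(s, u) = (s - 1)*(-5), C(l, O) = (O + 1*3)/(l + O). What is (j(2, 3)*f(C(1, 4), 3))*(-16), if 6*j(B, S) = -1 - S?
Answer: 160/3 ≈ 53.333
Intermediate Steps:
j(B, S) = -⅙ - S/6 (j(B, S) = (-1 - S)/6 = -⅙ - S/6)
C(l, O) = (3 + O)/(O + l) (C(l, O) = (O + 3)/(O + l) = (3 + O)/(O + l))
f(s, u) = -2 + 5*s (f(s, u) = 3 - (s - 1)*(-5) = 3 - (-1 + s)*(-5) = 3 - (5 - 5*s) = 3 + (-5 + 5*s) = -2 + 5*s)
(j(2, 3)*f(C(1, 4), 3))*(-16) = ((-⅙ - ⅙*3)*(-2 + 5*((3 + 4)/(4 + 1))))*(-16) = ((-⅙ - ½)*(-2 + 5*(7/5)))*(-16) = -2*(-2 + 5*((⅕)*7))/3*(-16) = -2*(-2 + 5*(7/5))/3*(-16) = -2*(-2 + 7)/3*(-16) = -⅔*5*(-16) = -10/3*(-16) = 160/3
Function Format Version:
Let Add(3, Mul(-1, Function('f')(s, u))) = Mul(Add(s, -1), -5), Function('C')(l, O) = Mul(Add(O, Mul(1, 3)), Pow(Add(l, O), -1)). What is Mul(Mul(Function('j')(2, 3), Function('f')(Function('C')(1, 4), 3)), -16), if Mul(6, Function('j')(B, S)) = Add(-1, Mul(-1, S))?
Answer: Rational(160, 3) ≈ 53.333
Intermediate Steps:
Function('j')(B, S) = Add(Rational(-1, 6), Mul(Rational(-1, 6), S)) (Function('j')(B, S) = Mul(Rational(1, 6), Add(-1, Mul(-1, S))) = Add(Rational(-1, 6), Mul(Rational(-1, 6), S)))
Function('C')(l, O) = Mul(Pow(Add(O, l), -1), Add(3, O)) (Function('C')(l, O) = Mul(Add(O, 3), Pow(Add(O, l), -1)) = Mul(Add(3, O), Pow(Add(O, l), -1)) = Mul(Pow(Add(O, l), -1), Add(3, O)))
Function('f')(s, u) = Add(-2, Mul(5, s)) (Function('f')(s, u) = Add(3, Mul(-1, Mul(Add(s, -1), -5))) = Add(3, Mul(-1, Mul(Add(-1, s), -5))) = Add(3, Mul(-1, Add(5, Mul(-5, s)))) = Add(3, Add(-5, Mul(5, s))) = Add(-2, Mul(5, s)))
Mul(Mul(Function('j')(2, 3), Function('f')(Function('C')(1, 4), 3)), -16) = Mul(Mul(Add(Rational(-1, 6), Mul(Rational(-1, 6), 3)), Add(-2, Mul(5, Mul(Pow(Add(4, 1), -1), Add(3, 4))))), -16) = Mul(Mul(Add(Rational(-1, 6), Rational(-1, 2)), Add(-2, Mul(5, Mul(Pow(5, -1), 7)))), -16) = Mul(Mul(Rational(-2, 3), Add(-2, Mul(5, Mul(Rational(1, 5), 7)))), -16) = Mul(Mul(Rational(-2, 3), Add(-2, Mul(5, Rational(7, 5)))), -16) = Mul(Mul(Rational(-2, 3), Add(-2, 7)), -16) = Mul(Mul(Rational(-2, 3), 5), -16) = Mul(Rational(-10, 3), -16) = Rational(160, 3)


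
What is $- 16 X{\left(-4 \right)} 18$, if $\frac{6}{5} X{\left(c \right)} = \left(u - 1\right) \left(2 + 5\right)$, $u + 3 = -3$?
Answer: $11760$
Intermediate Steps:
$u = -6$ ($u = -3 - 3 = -6$)
$X{\left(c \right)} = - \frac{245}{6}$ ($X{\left(c \right)} = \frac{5 \left(-6 - 1\right) \left(2 + 5\right)}{6} = \frac{5 \left(\left(-7\right) 7\right)}{6} = \frac{5}{6} \left(-49\right) = - \frac{245}{6}$)
$- 16 X{\left(-4 \right)} 18 = \left(-16\right) \left(- \frac{245}{6}\right) 18 = \frac{1960}{3} \cdot 18 = 11760$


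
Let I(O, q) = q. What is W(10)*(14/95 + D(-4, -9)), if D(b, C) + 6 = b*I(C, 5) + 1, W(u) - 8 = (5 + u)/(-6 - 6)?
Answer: -63747/380 ≈ -167.76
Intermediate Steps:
W(u) = 91/12 - u/12 (W(u) = 8 + (5 + u)/(-6 - 6) = 8 + (5 + u)/(-12) = 8 + (5 + u)*(-1/12) = 8 + (-5/12 - u/12) = 91/12 - u/12)
D(b, C) = -5 + 5*b (D(b, C) = -6 + (b*5 + 1) = -6 + (5*b + 1) = -6 + (1 + 5*b) = -5 + 5*b)
W(10)*(14/95 + D(-4, -9)) = (91/12 - 1/12*10)*(14/95 + (-5 + 5*(-4))) = (91/12 - 5/6)*(14*(1/95) + (-5 - 20)) = 27*(14/95 - 25)/4 = (27/4)*(-2361/95) = -63747/380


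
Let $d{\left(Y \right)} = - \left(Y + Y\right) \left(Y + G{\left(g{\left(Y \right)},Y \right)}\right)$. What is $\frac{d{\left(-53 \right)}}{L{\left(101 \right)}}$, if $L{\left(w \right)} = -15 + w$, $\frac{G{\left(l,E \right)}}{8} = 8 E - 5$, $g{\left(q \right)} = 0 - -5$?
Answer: $- \frac{184705}{43} \approx -4295.5$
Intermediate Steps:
$g{\left(q \right)} = 5$ ($g{\left(q \right)} = 0 + 5 = 5$)
$G{\left(l,E \right)} = -40 + 64 E$ ($G{\left(l,E \right)} = 8 \left(8 E - 5\right) = 8 \left(-5 + 8 E\right) = -40 + 64 E$)
$d{\left(Y \right)} = - 2 Y \left(-40 + 65 Y\right)$ ($d{\left(Y \right)} = - \left(Y + Y\right) \left(Y + \left(-40 + 64 Y\right)\right) = - 2 Y \left(-40 + 65 Y\right)$)
$\frac{d{\left(-53 \right)}}{L{\left(101 \right)}} = \frac{10 \left(-53\right) \left(8 - -689\right)}{-15 + 101} = \frac{10 \left(-53\right) \left(8 + 689\right)}{86} = 10 \left(-53\right) 697 \cdot \frac{1}{86} = \left(-369410\right) \frac{1}{86} = - \frac{184705}{43}$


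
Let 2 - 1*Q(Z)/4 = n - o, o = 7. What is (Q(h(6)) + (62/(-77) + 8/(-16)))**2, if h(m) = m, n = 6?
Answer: 2712609/23716 ≈ 114.38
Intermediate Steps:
Q(Z) = 12 (Q(Z) = 8 - 4*(6 - 1*7) = 8 - 4*(6 - 7) = 8 - 4*(-1) = 8 + 4 = 12)
(Q(h(6)) + (62/(-77) + 8/(-16)))**2 = (12 + (62/(-77) + 8/(-16)))**2 = (12 + (62*(-1/77) + 8*(-1/16)))**2 = (12 + (-62/77 - 1/2))**2 = (12 - 201/154)**2 = (1647/154)**2 = 2712609/23716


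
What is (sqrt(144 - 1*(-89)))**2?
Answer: 233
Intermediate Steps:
(sqrt(144 - 1*(-89)))**2 = (sqrt(144 + 89))**2 = (sqrt(233))**2 = 233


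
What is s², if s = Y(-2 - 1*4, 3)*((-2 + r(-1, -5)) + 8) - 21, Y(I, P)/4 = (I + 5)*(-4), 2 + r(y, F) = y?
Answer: 729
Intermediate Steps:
r(y, F) = -2 + y
Y(I, P) = -80 - 16*I (Y(I, P) = 4*((I + 5)*(-4)) = 4*((5 + I)*(-4)) = 4*(-20 - 4*I) = -80 - 16*I)
s = 27 (s = (-80 - 16*(-2 - 1*4))*((-2 + (-2 - 1)) + 8) - 21 = (-80 - 16*(-2 - 4))*((-2 - 3) + 8) - 21 = (-80 - 16*(-6))*(-5 + 8) - 21 = (-80 + 96)*3 - 21 = 16*3 - 21 = 48 - 21 = 27)
s² = 27² = 729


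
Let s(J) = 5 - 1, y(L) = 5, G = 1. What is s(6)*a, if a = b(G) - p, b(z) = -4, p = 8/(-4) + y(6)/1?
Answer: -28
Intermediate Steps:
p = 3 (p = 8/(-4) + 5/1 = 8*(-¼) + 5*1 = -2 + 5 = 3)
a = -7 (a = -4 - 1*3 = -4 - 3 = -7)
s(J) = 4
s(6)*a = 4*(-7) = -28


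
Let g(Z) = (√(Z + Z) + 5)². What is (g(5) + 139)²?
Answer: 31276 + 3480*√10 ≈ 42281.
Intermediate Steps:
g(Z) = (5 + √2*√Z)² (g(Z) = (√(2*Z) + 5)² = (√2*√Z + 5)² = (5 + √2*√Z)²)
(g(5) + 139)² = ((5 + √2*√5)² + 139)² = ((5 + √10)² + 139)² = (139 + (5 + √10)²)²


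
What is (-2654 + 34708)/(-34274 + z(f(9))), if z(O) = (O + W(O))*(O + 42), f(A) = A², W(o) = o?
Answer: -16027/7174 ≈ -2.2340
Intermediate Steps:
z(O) = 2*O*(42 + O) (z(O) = (O + O)*(O + 42) = (2*O)*(42 + O) = 2*O*(42 + O))
(-2654 + 34708)/(-34274 + z(f(9))) = (-2654 + 34708)/(-34274 + 2*9²*(42 + 9²)) = 32054/(-34274 + 2*81*(42 + 81)) = 32054/(-34274 + 2*81*123) = 32054/(-34274 + 19926) = 32054/(-14348) = 32054*(-1/14348) = -16027/7174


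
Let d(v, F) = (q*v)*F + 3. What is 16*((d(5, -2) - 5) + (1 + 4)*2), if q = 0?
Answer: 128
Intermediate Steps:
d(v, F) = 3 (d(v, F) = (0*v)*F + 3 = 0*F + 3 = 0 + 3 = 3)
16*((d(5, -2) - 5) + (1 + 4)*2) = 16*((3 - 5) + (1 + 4)*2) = 16*(-2 + 5*2) = 16*(-2 + 10) = 16*8 = 128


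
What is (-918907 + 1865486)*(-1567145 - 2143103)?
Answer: -3512042841592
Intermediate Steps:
(-918907 + 1865486)*(-1567145 - 2143103) = 946579*(-3710248) = -3512042841592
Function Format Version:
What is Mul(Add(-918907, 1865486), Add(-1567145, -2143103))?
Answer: -3512042841592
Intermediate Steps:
Mul(Add(-918907, 1865486), Add(-1567145, -2143103)) = Mul(946579, -3710248) = -3512042841592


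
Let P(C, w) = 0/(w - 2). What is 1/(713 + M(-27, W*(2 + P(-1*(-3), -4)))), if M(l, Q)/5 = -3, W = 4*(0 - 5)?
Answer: 1/698 ≈ 0.0014327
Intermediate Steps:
W = -20 (W = 4*(-5) = -20)
P(C, w) = 0 (P(C, w) = 0/(-2 + w) = 0)
M(l, Q) = -15 (M(l, Q) = 5*(-3) = -15)
1/(713 + M(-27, W*(2 + P(-1*(-3), -4)))) = 1/(713 - 15) = 1/698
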